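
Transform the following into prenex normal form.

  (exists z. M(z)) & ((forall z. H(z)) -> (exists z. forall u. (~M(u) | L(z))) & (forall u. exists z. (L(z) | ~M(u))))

exists z. exists v1. exists y. forall u. forall r. exists w1. (M(z) & (~H(v1) | (~M(u) | L(y)) & (L(w1) | ~M(r))))

Eliminate → and ↔ using ¬ and ∨.
  (exists z. M(z)) & (~(forall z. H(z)) | (exists z. forall u. (~M(u) | L(z))) & (forall u. exists z. (L(z) | ~M(u))))
Push ¬ through the quantifiers and connectives to reach negation normal form:
  (exists z. M(z)) & ((exists z. ~H(z)) | (exists z. forall u. (~M(u) | L(z))) & (forall u. exists z. (L(z) | ~M(u))))
Rename bound variables to avoid capture: z↦v1, z↦y, u↦r, z↦w1.
  (exists z. M(z)) & ((exists v1. ~H(v1)) | (exists y. forall u. (~M(u) | L(y))) & (forall r. exists w1. (L(w1) | ~M(r))))
Finally move all quantifiers to the prefix:
  exists z. exists v1. exists y. forall u. forall r. exists w1. (M(z) & (~H(v1) | (~M(u) | L(y)) & (L(w1) | ~M(r))))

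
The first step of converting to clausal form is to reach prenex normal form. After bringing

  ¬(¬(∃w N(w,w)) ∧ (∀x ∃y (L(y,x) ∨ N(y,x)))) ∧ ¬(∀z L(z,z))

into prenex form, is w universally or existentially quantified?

existential

Drive negations inward (¬∀x A ≡ ∃x ¬A, ¬∃x A ≡ ∀x ¬A, De Morgan for ∧/∨):
  ((∃w N(w,w)) ∨ (∃x ∀y (¬L(y,x) ∧ ¬N(y,x)))) ∧ (∃z ¬L(z,z))
All bound variables are already distinct, so no renaming is needed.
Extract every quantifier outward, since the variables are now distinct and don't occur free across branches:
  ∃w ∃x ∀y ∃z ((N(w,w) ∨ ¬L(y,x) ∧ ¬N(y,x)) ∧ ¬L(z,z))
The quantifier ∃w sits under an even number of negations, so it remains existential.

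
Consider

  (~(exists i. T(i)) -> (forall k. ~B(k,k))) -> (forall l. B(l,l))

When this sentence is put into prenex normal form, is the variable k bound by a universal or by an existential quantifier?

existential

Rewrite implications/biconditionals: A → B as ¬A ∨ B.
  ~(~~(exists i. T(i)) | (forall k. ~B(k,k))) | (forall l. B(l,l))
Move each ¬ inward, flipping quantifiers it crosses:
  (forall i. ~T(i)) & (exists k. B(k,k)) | (forall l. B(l,l))
Extract every quantifier outward, since the variables are now distinct and don't occur free across branches:
  forall i. exists k. forall l. (~T(i) & B(k,k) | B(l,l))
The quantifier forall k sits under an odd number of negations (counting the antecedent side of each →), so it flips to exists k.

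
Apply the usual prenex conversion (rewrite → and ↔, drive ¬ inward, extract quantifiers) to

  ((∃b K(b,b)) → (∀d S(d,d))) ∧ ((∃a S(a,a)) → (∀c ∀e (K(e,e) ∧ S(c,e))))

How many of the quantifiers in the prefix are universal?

Eliminate → and ↔ using ¬ and ∨.
  (¬(∃b K(b,b)) ∨ (∀d S(d,d))) ∧ (¬(∃a S(a,a)) ∨ (∀c ∀e (K(e,e) ∧ S(c,e))))
Push ¬ through the quantifiers and connectives to reach negation normal form:
  ((∀b ¬K(b,b)) ∨ (∀d S(d,d))) ∧ ((∀a ¬S(a,a)) ∨ (∀c ∀e (K(e,e) ∧ S(c,e))))
Extract every quantifier outward, since the variables are now distinct and don't occur free across branches:
  ∀b ∀d ∀a ∀c ∀e ((¬K(b,b) ∨ S(d,d)) ∧ (¬S(a,a) ∨ K(e,e) ∧ S(c,e)))
The prefix is ∀b ∀d ∀a ∀c ∀e: 5 universal, 0 existential.

5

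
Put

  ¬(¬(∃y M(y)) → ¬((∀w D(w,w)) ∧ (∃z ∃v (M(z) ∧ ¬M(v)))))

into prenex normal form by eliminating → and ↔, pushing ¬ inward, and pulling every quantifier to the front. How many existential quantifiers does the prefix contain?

Eliminate → and ↔ using ¬ and ∨.
  ¬(¬¬(∃y M(y)) ∨ ¬((∀w D(w,w)) ∧ (∃z ∃v (M(z) ∧ ¬M(v)))))
Drive negations inward (¬∀x A ≡ ∃x ¬A, ¬∃x A ≡ ∀x ¬A, De Morgan for ∧/∨):
  (∀y ¬M(y)) ∧ (∀w D(w,w)) ∧ (∃z ∃v (M(z) ∧ ¬M(v)))
Extract every quantifier outward, since the variables are now distinct and don't occur free across branches:
  ∀y ∀w ∃z ∃v (¬M(y) ∧ D(w,w) ∧ M(z) ∧ ¬M(v))
The prefix is ∀y ∀w ∃z ∃v: 2 universal, 2 existential.

2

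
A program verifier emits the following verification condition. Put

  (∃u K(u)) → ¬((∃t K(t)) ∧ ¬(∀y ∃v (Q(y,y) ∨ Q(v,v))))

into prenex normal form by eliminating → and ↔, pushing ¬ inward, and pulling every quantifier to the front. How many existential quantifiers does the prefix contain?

1

First replace A → B with ¬A ∨ B.
  ¬(∃u K(u)) ∨ ¬((∃t K(t)) ∧ ¬(∀y ∃v (Q(y,y) ∨ Q(v,v))))
Push ¬ through the quantifiers and connectives to reach negation normal form:
  (∀u ¬K(u)) ∨ (∀t ¬K(t)) ∨ (∀y ∃v (Q(y,y) ∨ Q(v,v)))
All bound variables are already distinct, so no renaming is needed.
Finally move all quantifiers to the prefix:
  ∀u ∀t ∀y ∃v (¬K(u) ∨ ¬K(t) ∨ Q(y,y) ∨ Q(v,v))
The prefix is ∀u ∀t ∀y ∃v: 3 universal, 1 existential.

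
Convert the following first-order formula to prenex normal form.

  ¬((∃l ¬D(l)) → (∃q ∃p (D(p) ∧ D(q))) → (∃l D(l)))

Eliminate → and ↔ using ¬ and ∨.
  ¬(¬(∃l ¬D(l)) ∨ ¬(∃q ∃p (D(p) ∧ D(q))) ∨ (∃l D(l)))
Push ¬ through the quantifiers and connectives to reach negation normal form:
  (∃l ¬D(l)) ∧ (∃q ∃p (D(p) ∧ D(q))) ∧ (∀l ¬D(l))
Give each quantifier a distinct variable: l↦v1.
  (∃l ¬D(l)) ∧ (∃q ∃p (D(p) ∧ D(q))) ∧ (∀v1 ¬D(v1))
Extract every quantifier outward, since the variables are now distinct and don't occur free across branches:
  ∃l ∃q ∃p ∀v1 (¬D(l) ∧ D(p) ∧ D(q) ∧ ¬D(v1))

∃l ∃q ∃p ∀v1 (¬D(l) ∧ D(p) ∧ D(q) ∧ ¬D(v1))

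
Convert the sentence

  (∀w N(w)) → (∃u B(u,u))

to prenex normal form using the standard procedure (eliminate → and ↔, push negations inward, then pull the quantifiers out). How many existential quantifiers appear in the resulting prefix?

2

Eliminate → and ↔ using ¬ and ∨.
  ¬(∀w N(w)) ∨ (∃u B(u,u))
Drive negations inward (¬∀x A ≡ ∃x ¬A, ¬∃x A ≡ ∀x ¬A, De Morgan for ∧/∨):
  (∃w ¬N(w)) ∨ (∃u B(u,u))
Pull the quantifiers to the front (each side's bound variable is not free in the other side):
  ∃w ∃u (¬N(w) ∨ B(u,u))
The prefix is ∃w ∃u: 0 universal, 2 existential.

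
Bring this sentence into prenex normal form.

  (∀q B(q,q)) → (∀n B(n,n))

Rewrite implications/biconditionals: A → B as ¬A ∨ B.
  ¬(∀q B(q,q)) ∨ (∀n B(n,n))
Drive negations inward (¬∀x A ≡ ∃x ¬A, ¬∃x A ≡ ∀x ¬A, De Morgan for ∧/∨):
  (∃q ¬B(q,q)) ∨ (∀n B(n,n))
Pull the quantifiers to the front (each side's bound variable is not free in the other side):
  ∃q ∀n (¬B(q,q) ∨ B(n,n))

∃q ∀n (¬B(q,q) ∨ B(n,n))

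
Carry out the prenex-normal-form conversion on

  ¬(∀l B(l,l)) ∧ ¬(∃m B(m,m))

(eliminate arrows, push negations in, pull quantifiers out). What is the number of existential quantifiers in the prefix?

Drive negations inward (¬∀x A ≡ ∃x ¬A, ¬∃x A ≡ ∀x ¬A, De Morgan for ∧/∨):
  (∃l ¬B(l,l)) ∧ (∀m ¬B(m,m))
All bound variables are already distinct, so no renaming is needed.
Finally move all quantifiers to the prefix:
  ∃l ∀m (¬B(l,l) ∧ ¬B(m,m))
The prefix is ∃l ∀m: 1 universal, 1 existential.

1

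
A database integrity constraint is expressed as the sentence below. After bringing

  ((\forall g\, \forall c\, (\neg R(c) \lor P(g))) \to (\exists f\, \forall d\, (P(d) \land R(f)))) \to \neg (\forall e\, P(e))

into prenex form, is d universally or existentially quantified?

Eliminate → and ↔ using ¬ and ∨.
  \neg (\neg (\forall g\, \forall c\, (\neg R(c) \lor P(g))) \lor (\exists f\, \forall d\, (P(d) \land R(f)))) \lor \neg (\forall e\, P(e))
Push ¬ through the quantifiers and connectives to reach negation normal form:
  (\forall g\, \forall c\, (\neg R(c) \lor P(g))) \land (\forall f\, \exists d\, (\neg P(d) \lor \neg R(f))) \lor (\exists e\, \neg P(e))
Finally move all quantifiers to the prefix:
  \forall g\, \forall c\, \forall f\, \exists d\, \exists e\, ((\neg R(c) \lor P(g)) \land (\neg P(d) \lor \neg R(f)) \lor \neg P(e))
The quantifier \forall d sits under an odd number of negations (counting the antecedent side of each →), so it flips to \exists d.

existential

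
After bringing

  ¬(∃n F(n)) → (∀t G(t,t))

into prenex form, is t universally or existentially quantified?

Rewrite implications/biconditionals: A → B as ¬A ∨ B.
  ¬¬(∃n F(n)) ∨ (∀t G(t,t))
Push ¬ through the quantifiers and connectives to reach negation normal form:
  (∃n F(n)) ∨ (∀t G(t,t))
All bound variables are already distinct, so no renaming is needed.
Pull the quantifiers to the front (each side's bound variable is not free in the other side):
  ∃n ∀t (F(n) ∨ G(t,t))
The quantifier ∀t sits under an even number of negations (counting the antecedent side of each →), so it remains universal.

universal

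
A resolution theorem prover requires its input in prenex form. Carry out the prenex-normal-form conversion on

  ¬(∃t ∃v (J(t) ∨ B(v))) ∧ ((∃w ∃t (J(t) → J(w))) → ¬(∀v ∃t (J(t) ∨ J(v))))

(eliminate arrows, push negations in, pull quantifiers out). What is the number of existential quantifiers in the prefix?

1

Rewrite implications/biconditionals: A → B as ¬A ∨ B.
  ¬(∃t ∃v (J(t) ∨ B(v))) ∧ (¬(∃w ∃t (¬J(t) ∨ J(w))) ∨ ¬(∀v ∃t (J(t) ∨ J(v))))
Push ¬ through the quantifiers and connectives to reach negation normal form:
  (∀t ∀v (¬J(t) ∧ ¬B(v))) ∧ ((∀w ∀t (J(t) ∧ ¬J(w))) ∨ (∃v ∀t (¬J(t) ∧ ¬J(v))))
Rename bound variables to avoid capture: t↦q, v↦b, t↦x1.
  (∀t ∀v (¬J(t) ∧ ¬B(v))) ∧ ((∀w ∀q (J(q) ∧ ¬J(w))) ∨ (∃b ∀x1 (¬J(x1) ∧ ¬J(b))))
Finally move all quantifiers to the prefix:
  ∀t ∀v ∀w ∀q ∃b ∀x1 (¬J(t) ∧ ¬B(v) ∧ (J(q) ∧ ¬J(w) ∨ ¬J(x1) ∧ ¬J(b)))
The prefix is ∀t ∀v ∀w ∀q ∃b ∀x1: 5 universal, 1 existential.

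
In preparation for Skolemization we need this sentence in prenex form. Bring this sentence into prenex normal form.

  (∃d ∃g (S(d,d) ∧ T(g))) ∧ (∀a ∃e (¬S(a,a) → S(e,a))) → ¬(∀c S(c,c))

Eliminate → and ↔ using ¬ and ∨.
  ¬((∃d ∃g (S(d,d) ∧ T(g))) ∧ (∀a ∃e (¬¬S(a,a) ∨ S(e,a)))) ∨ ¬(∀c S(c,c))
Drive negations inward (¬∀x A ≡ ∃x ¬A, ¬∃x A ≡ ∀x ¬A, De Morgan for ∧/∨):
  (∀d ∀g (¬S(d,d) ∨ ¬T(g))) ∨ (∃a ∀e (¬S(a,a) ∧ ¬S(e,a))) ∨ (∃c ¬S(c,c))
Finally move all quantifiers to the prefix:
  ∀d ∀g ∃a ∀e ∃c (¬S(d,d) ∨ ¬T(g) ∨ ¬S(a,a) ∧ ¬S(e,a) ∨ ¬S(c,c))

∀d ∀g ∃a ∀e ∃c (¬S(d,d) ∨ ¬T(g) ∨ ¬S(a,a) ∧ ¬S(e,a) ∨ ¬S(c,c))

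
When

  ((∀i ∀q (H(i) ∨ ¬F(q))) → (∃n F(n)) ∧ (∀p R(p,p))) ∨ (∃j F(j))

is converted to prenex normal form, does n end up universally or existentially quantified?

existential

First replace A → B with ¬A ∨ B.
  ¬(∀i ∀q (H(i) ∨ ¬F(q))) ∨ (∃n F(n)) ∧ (∀p R(p,p)) ∨ (∃j F(j))
Drive negations inward (¬∀x A ≡ ∃x ¬A, ¬∃x A ≡ ∀x ¬A, De Morgan for ∧/∨):
  (∃i ∃q (¬H(i) ∧ F(q))) ∨ (∃n F(n)) ∧ (∀p R(p,p)) ∨ (∃j F(j))
Pull the quantifiers to the front (each side's bound variable is not free in the other side):
  ∃i ∃q ∃n ∀p ∃j (¬H(i) ∧ F(q) ∨ F(n) ∧ R(p,p) ∨ F(j))
The quantifier ∃n sits under an even number of negations (counting the antecedent side of each →), so it remains existential.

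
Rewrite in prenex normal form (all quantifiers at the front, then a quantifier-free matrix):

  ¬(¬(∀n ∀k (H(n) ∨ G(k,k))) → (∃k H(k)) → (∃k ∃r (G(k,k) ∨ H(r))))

First replace A → B with ¬A ∨ B.
  ¬(¬¬(∀n ∀k (H(n) ∨ G(k,k))) ∨ ¬(∃k H(k)) ∨ (∃k ∃r (G(k,k) ∨ H(r))))
Push ¬ through the quantifiers and connectives to reach negation normal form:
  (∃n ∃k (¬H(n) ∧ ¬G(k,k))) ∧ (∃k H(k)) ∧ (∀k ∀r (¬G(k,k) ∧ ¬H(r)))
Standardize variables apart so no two quantifiers bind the same name: k↦x, k↦u1.
  (∃n ∃k (¬H(n) ∧ ¬G(k,k))) ∧ (∃x H(x)) ∧ (∀u1 ∀r (¬G(u1,u1) ∧ ¬H(r)))
Finally move all quantifiers to the prefix:
  ∃n ∃k ∃x ∀u1 ∀r (¬H(n) ∧ ¬G(k,k) ∧ H(x) ∧ ¬G(u1,u1) ∧ ¬H(r))

∃n ∃k ∃x ∀u1 ∀r (¬H(n) ∧ ¬G(k,k) ∧ H(x) ∧ ¬G(u1,u1) ∧ ¬H(r))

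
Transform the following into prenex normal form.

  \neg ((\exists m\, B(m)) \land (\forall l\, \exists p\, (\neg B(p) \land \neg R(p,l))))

Push ¬ through the quantifiers and connectives to reach negation normal form:
  (\forall m\, \neg B(m)) \lor (\exists l\, \forall p\, (B(p) \lor R(p,l)))
Extract every quantifier outward, since the variables are now distinct and don't occur free across branches:
  \forall m\, \exists l\, \forall p\, (\neg B(m) \lor B(p) \lor R(p,l))

\forall m\, \exists l\, \forall p\, (\neg B(m) \lor B(p) \lor R(p,l))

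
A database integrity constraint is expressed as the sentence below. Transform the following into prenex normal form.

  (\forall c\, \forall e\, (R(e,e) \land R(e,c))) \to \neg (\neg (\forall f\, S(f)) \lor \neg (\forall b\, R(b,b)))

\exists c\, \exists e\, \forall f\, \forall b\, (\neg R(e,e) \lor \neg R(e,c) \lor S(f) \land R(b,b))

Eliminate → and ↔ using ¬ and ∨.
  \neg (\forall c\, \forall e\, (R(e,e) \land R(e,c))) \lor \neg (\neg (\forall f\, S(f)) \lor \neg (\forall b\, R(b,b)))
Move each ¬ inward, flipping quantifiers it crosses:
  (\exists c\, \exists e\, (\neg R(e,e) \lor \neg R(e,c))) \lor (\forall f\, S(f)) \land (\forall b\, R(b,b))
All bound variables are already distinct, so no renaming is needed.
Extract every quantifier outward, since the variables are now distinct and don't occur free across branches:
  \exists c\, \exists e\, \forall f\, \forall b\, (\neg R(e,e) \lor \neg R(e,c) \lor S(f) \land R(b,b))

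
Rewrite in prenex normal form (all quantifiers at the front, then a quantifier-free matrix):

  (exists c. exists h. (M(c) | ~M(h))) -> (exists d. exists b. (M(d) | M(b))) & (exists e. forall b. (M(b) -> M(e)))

First replace A → B with ¬A ∨ B.
  ~(exists c. exists h. (M(c) | ~M(h))) | (exists d. exists b. (M(d) | M(b))) & (exists e. forall b. (~M(b) | M(e)))
Drive negations inward (¬∀x A ≡ ∃x ¬A, ¬∃x A ≡ ∀x ¬A, De Morgan for ∧/∨):
  (forall c. forall h. (~M(c) & M(h))) | (exists d. exists b. (M(d) | M(b))) & (exists e. forall b. (~M(b) | M(e)))
Standardize variables apart so no two quantifiers bind the same name: b↦u.
  (forall c. forall h. (~M(c) & M(h))) | (exists d. exists b. (M(d) | M(b))) & (exists e. forall u. (~M(u) | M(e)))
Extract every quantifier outward, since the variables are now distinct and don't occur free across branches:
  forall c. forall h. exists d. exists b. exists e. forall u. (~M(c) & M(h) | (M(d) | M(b)) & (~M(u) | M(e)))

forall c. forall h. exists d. exists b. exists e. forall u. (~M(c) & M(h) | (M(d) | M(b)) & (~M(u) | M(e)))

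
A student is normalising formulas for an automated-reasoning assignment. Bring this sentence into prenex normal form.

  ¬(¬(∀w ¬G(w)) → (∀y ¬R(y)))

Rewrite implications/biconditionals: A → B as ¬A ∨ B.
  ¬(¬¬(∀w ¬G(w)) ∨ (∀y ¬R(y)))
Drive negations inward (¬∀x A ≡ ∃x ¬A, ¬∃x A ≡ ∀x ¬A, De Morgan for ∧/∨):
  (∃w G(w)) ∧ (∃y R(y))
Extract every quantifier outward, since the variables are now distinct and don't occur free across branches:
  ∃w ∃y (G(w) ∧ R(y))

∃w ∃y (G(w) ∧ R(y))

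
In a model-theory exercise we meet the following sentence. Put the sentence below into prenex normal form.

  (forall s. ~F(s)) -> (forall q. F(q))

exists s. forall q. (F(s) | F(q))

Eliminate → and ↔ using ¬ and ∨.
  ~(forall s. ~F(s)) | (forall q. F(q))
Move each ¬ inward, flipping quantifiers it crosses:
  (exists s. F(s)) | (forall q. F(q))
Pull the quantifiers to the front (each side's bound variable is not free in the other side):
  exists s. forall q. (F(s) | F(q))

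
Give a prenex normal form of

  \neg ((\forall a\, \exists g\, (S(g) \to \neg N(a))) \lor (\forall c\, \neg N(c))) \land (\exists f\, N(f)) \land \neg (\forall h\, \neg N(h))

First replace A → B with ¬A ∨ B.
  \neg ((\forall a\, \exists g\, (\neg S(g) \lor \neg N(a))) \lor (\forall c\, \neg N(c))) \land (\exists f\, N(f)) \land \neg (\forall h\, \neg N(h))
Move each ¬ inward, flipping quantifiers it crosses:
  (\exists a\, \forall g\, (S(g) \land N(a))) \land (\exists c\, N(c)) \land (\exists f\, N(f)) \land (\exists h\, N(h))
All bound variables are already distinct, so no renaming is needed.
Pull the quantifiers to the front (each side's bound variable is not free in the other side):
  \exists a\, \forall g\, \exists c\, \exists f\, \exists h\, (S(g) \land N(a) \land N(c) \land N(f) \land N(h))

\exists a\, \forall g\, \exists c\, \exists f\, \exists h\, (S(g) \land N(a) \land N(c) \land N(f) \land N(h))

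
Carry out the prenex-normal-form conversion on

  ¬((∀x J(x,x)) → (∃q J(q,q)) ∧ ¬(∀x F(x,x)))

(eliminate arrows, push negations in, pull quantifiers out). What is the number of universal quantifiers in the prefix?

First replace A → B with ¬A ∨ B.
  ¬(¬(∀x J(x,x)) ∨ (∃q J(q,q)) ∧ ¬(∀x F(x,x)))
Drive negations inward (¬∀x A ≡ ∃x ¬A, ¬∃x A ≡ ∀x ¬A, De Morgan for ∧/∨):
  (∀x J(x,x)) ∧ ((∀q ¬J(q,q)) ∨ (∀x F(x,x)))
Standardize variables apart so no two quantifiers bind the same name: x↦y.
  (∀x J(x,x)) ∧ ((∀q ¬J(q,q)) ∨ (∀y F(y,y)))
Pull the quantifiers to the front (each side's bound variable is not free in the other side):
  ∀x ∀q ∀y (J(x,x) ∧ (¬J(q,q) ∨ F(y,y)))
The prefix is ∀x ∀q ∀y: 3 universal, 0 existential.

3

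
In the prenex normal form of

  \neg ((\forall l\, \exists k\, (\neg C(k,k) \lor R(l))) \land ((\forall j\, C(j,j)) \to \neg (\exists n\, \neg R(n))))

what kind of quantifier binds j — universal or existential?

universal

First replace A → B with ¬A ∨ B.
  \neg ((\forall l\, \exists k\, (\neg C(k,k) \lor R(l))) \land (\neg (\forall j\, C(j,j)) \lor \neg (\exists n\, \neg R(n))))
Drive negations inward (¬∀x A ≡ ∃x ¬A, ¬∃x A ≡ ∀x ¬A, De Morgan for ∧/∨):
  (\exists l\, \forall k\, (C(k,k) \land \neg R(l))) \lor (\forall j\, C(j,j)) \land (\exists n\, \neg R(n))
All bound variables are already distinct, so no renaming is needed.
Extract every quantifier outward, since the variables are now distinct and don't occur free across branches:
  \exists l\, \forall k\, \forall j\, \exists n\, (C(k,k) \land \neg R(l) \lor C(j,j) \land \neg R(n))
The quantifier \forall j sits under an even number of negations (counting the antecedent side of each →), so it remains universal.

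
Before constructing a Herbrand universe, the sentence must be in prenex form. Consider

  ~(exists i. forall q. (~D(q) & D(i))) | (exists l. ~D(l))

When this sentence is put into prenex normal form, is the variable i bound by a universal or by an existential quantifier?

Push ¬ through the quantifiers and connectives to reach negation normal form:
  (forall i. exists q. (D(q) | ~D(i))) | (exists l. ~D(l))
All bound variables are already distinct, so no renaming is needed.
Pull the quantifiers to the front (each side's bound variable is not free in the other side):
  forall i. exists q. exists l. (D(q) | ~D(i) | ~D(l))
The quantifier exists i sits under an odd number of negations, so it flips to forall i.

universal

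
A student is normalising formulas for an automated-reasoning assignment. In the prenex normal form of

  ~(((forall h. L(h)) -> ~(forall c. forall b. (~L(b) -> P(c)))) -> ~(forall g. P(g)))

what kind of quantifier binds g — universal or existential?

universal

Rewrite implications/biconditionals: A → B as ¬A ∨ B.
  ~(~(~(forall h. L(h)) | ~(forall c. forall b. (~~L(b) | P(c)))) | ~(forall g. P(g)))
Drive negations inward (¬∀x A ≡ ∃x ¬A, ¬∃x A ≡ ∀x ¬A, De Morgan for ∧/∨):
  ((exists h. ~L(h)) | (exists c. exists b. (~L(b) & ~P(c)))) & (forall g. P(g))
All bound variables are already distinct, so no renaming is needed.
Finally move all quantifiers to the prefix:
  exists h. exists c. exists b. forall g. ((~L(h) | ~L(b) & ~P(c)) & P(g))
The quantifier forall g sits under an even number of negations (counting the antecedent side of each →), so it remains universal.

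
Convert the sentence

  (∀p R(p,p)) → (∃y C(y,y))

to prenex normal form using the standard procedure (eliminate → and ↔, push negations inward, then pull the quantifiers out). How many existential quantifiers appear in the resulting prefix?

Rewrite implications/biconditionals: A → B as ¬A ∨ B.
  ¬(∀p R(p,p)) ∨ (∃y C(y,y))
Push ¬ through the quantifiers and connectives to reach negation normal form:
  (∃p ¬R(p,p)) ∨ (∃y C(y,y))
All bound variables are already distinct, so no renaming is needed.
Extract every quantifier outward, since the variables are now distinct and don't occur free across branches:
  ∃p ∃y (¬R(p,p) ∨ C(y,y))
The prefix is ∃p ∃y: 0 universal, 2 existential.

2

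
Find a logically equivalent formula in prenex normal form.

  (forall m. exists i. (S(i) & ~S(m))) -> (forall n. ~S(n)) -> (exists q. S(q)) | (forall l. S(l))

exists m. forall i. exists n. exists q. forall l. (~S(i) | S(m) | S(n) | S(q) | S(l))

First replace A → B with ¬A ∨ B.
  ~(forall m. exists i. (S(i) & ~S(m))) | ~(forall n. ~S(n)) | (exists q. S(q)) | (forall l. S(l))
Drive negations inward (¬∀x A ≡ ∃x ¬A, ¬∃x A ≡ ∀x ¬A, De Morgan for ∧/∨):
  (exists m. forall i. (~S(i) | S(m))) | (exists n. S(n)) | (exists q. S(q)) | (forall l. S(l))
All bound variables are already distinct, so no renaming is needed.
Finally move all quantifiers to the prefix:
  exists m. forall i. exists n. exists q. forall l. (~S(i) | S(m) | S(n) | S(q) | S(l))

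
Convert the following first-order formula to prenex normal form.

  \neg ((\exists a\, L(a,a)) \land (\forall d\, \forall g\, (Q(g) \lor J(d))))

Push ¬ through the quantifiers and connectives to reach negation normal form:
  (\forall a\, \neg L(a,a)) \lor (\exists d\, \exists g\, (\neg Q(g) \land \neg J(d)))
All bound variables are already distinct, so no renaming is needed.
Finally move all quantifiers to the prefix:
  \forall a\, \exists d\, \exists g\, (\neg L(a,a) \lor \neg Q(g) \land \neg J(d))

\forall a\, \exists d\, \exists g\, (\neg L(a,a) \lor \neg Q(g) \land \neg J(d))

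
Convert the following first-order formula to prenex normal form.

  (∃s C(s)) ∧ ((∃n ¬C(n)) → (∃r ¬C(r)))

First replace A → B with ¬A ∨ B.
  (∃s C(s)) ∧ (¬(∃n ¬C(n)) ∨ (∃r ¬C(r)))
Drive negations inward (¬∀x A ≡ ∃x ¬A, ¬∃x A ≡ ∀x ¬A, De Morgan for ∧/∨):
  (∃s C(s)) ∧ ((∀n C(n)) ∨ (∃r ¬C(r)))
Finally move all quantifiers to the prefix:
  ∃s ∀n ∃r (C(s) ∧ (C(n) ∨ ¬C(r)))

∃s ∀n ∃r (C(s) ∧ (C(n) ∨ ¬C(r)))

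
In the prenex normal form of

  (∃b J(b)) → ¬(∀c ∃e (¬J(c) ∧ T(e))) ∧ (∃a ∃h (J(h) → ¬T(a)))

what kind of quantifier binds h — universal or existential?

existential

Eliminate → and ↔ using ¬ and ∨.
  ¬(∃b J(b)) ∨ ¬(∀c ∃e (¬J(c) ∧ T(e))) ∧ (∃a ∃h (¬J(h) ∨ ¬T(a)))
Drive negations inward (¬∀x A ≡ ∃x ¬A, ¬∃x A ≡ ∀x ¬A, De Morgan for ∧/∨):
  (∀b ¬J(b)) ∨ (∃c ∀e (J(c) ∨ ¬T(e))) ∧ (∃a ∃h (¬J(h) ∨ ¬T(a)))
All bound variables are already distinct, so no renaming is needed.
Pull the quantifiers to the front (each side's bound variable is not free in the other side):
  ∀b ∃c ∀e ∃a ∃h (¬J(b) ∨ (J(c) ∨ ¬T(e)) ∧ (¬J(h) ∨ ¬T(a)))
The quantifier ∃h sits under an even number of negations (counting the antecedent side of each →), so it remains existential.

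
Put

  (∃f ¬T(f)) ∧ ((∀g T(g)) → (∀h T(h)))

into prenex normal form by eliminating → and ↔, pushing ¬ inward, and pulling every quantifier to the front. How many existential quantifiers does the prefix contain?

Rewrite implications/biconditionals: A → B as ¬A ∨ B.
  (∃f ¬T(f)) ∧ (¬(∀g T(g)) ∨ (∀h T(h)))
Push ¬ through the quantifiers and connectives to reach negation normal form:
  (∃f ¬T(f)) ∧ ((∃g ¬T(g)) ∨ (∀h T(h)))
All bound variables are already distinct, so no renaming is needed.
Extract every quantifier outward, since the variables are now distinct and don't occur free across branches:
  ∃f ∃g ∀h (¬T(f) ∧ (¬T(g) ∨ T(h)))
The prefix is ∃f ∃g ∀h: 1 universal, 2 existential.

2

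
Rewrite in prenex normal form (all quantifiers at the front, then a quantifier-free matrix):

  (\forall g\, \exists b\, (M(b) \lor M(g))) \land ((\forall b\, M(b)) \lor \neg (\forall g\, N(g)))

\forall g\, \exists b\, \forall x\, \exists p\, ((M(b) \lor M(g)) \land (M(x) \lor \neg N(p)))

Push ¬ through the quantifiers and connectives to reach negation normal form:
  (\forall g\, \exists b\, (M(b) \lor M(g))) \land ((\forall b\, M(b)) \lor (\exists g\, \neg N(g)))
Give each quantifier a distinct variable: b↦x, g↦p.
  (\forall g\, \exists b\, (M(b) \lor M(g))) \land ((\forall x\, M(x)) \lor (\exists p\, \neg N(p)))
Extract every quantifier outward, since the variables are now distinct and don't occur free across branches:
  \forall g\, \exists b\, \forall x\, \exists p\, ((M(b) \lor M(g)) \land (M(x) \lor \neg N(p)))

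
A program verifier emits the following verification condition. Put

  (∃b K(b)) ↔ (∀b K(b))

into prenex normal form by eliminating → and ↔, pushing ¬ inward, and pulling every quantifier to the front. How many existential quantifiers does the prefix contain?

First replace A → B with ¬A ∨ B; A ↔ B as (¬A ∨ B) ∧ (¬B ∨ A).
  (¬(∃b K(b)) ∨ (∀b K(b))) ∧ (¬(∀b K(b)) ∨ (∃b K(b)))
Move each ¬ inward, flipping quantifiers it crosses:
  ((∀b ¬K(b)) ∨ (∀b K(b))) ∧ ((∃b ¬K(b)) ∨ (∃b K(b)))
Standardize variables apart so no two quantifiers bind the same name: b↦u1, b↦c, b↦q.
  ((∀b ¬K(b)) ∨ (∀u1 K(u1))) ∧ ((∃c ¬K(c)) ∨ (∃q K(q)))
Finally move all quantifiers to the prefix:
  ∀b ∀u1 ∃c ∃q ((¬K(b) ∨ K(u1)) ∧ (¬K(c) ∨ K(q)))
The prefix is ∀b ∀u1 ∃c ∃q: 2 universal, 2 existential.

2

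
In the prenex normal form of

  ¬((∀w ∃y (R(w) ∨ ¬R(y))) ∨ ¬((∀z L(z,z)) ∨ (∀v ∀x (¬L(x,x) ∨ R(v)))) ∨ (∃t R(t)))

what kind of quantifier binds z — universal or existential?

universal

Push ¬ through the quantifiers and connectives to reach negation normal form:
  (∃w ∀y (¬R(w) ∧ R(y))) ∧ ((∀z L(z,z)) ∨ (∀v ∀x (¬L(x,x) ∨ R(v)))) ∧ (∀t ¬R(t))
Finally move all quantifiers to the prefix:
  ∃w ∀y ∀z ∀v ∀x ∀t (¬R(w) ∧ R(y) ∧ (L(z,z) ∨ ¬L(x,x) ∨ R(v)) ∧ ¬R(t))
The quantifier ∀z sits under an even number of negations, so it remains universal.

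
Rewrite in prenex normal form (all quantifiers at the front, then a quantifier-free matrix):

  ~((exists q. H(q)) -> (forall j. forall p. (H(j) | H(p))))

Eliminate → and ↔ using ¬ and ∨.
  ~(~(exists q. H(q)) | (forall j. forall p. (H(j) | H(p))))
Drive negations inward (¬∀x A ≡ ∃x ¬A, ¬∃x A ≡ ∀x ¬A, De Morgan for ∧/∨):
  (exists q. H(q)) & (exists j. exists p. (~H(j) & ~H(p)))
All bound variables are already distinct, so no renaming is needed.
Extract every quantifier outward, since the variables are now distinct and don't occur free across branches:
  exists q. exists j. exists p. (H(q) & ~H(j) & ~H(p))

exists q. exists j. exists p. (H(q) & ~H(j) & ~H(p))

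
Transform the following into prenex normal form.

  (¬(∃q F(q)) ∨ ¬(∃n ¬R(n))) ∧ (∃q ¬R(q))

Move each ¬ inward, flipping quantifiers it crosses:
  ((∀q ¬F(q)) ∨ (∀n R(n))) ∧ (∃q ¬R(q))
Rename bound variables to avoid capture: q↦y1.
  ((∀q ¬F(q)) ∨ (∀n R(n))) ∧ (∃y1 ¬R(y1))
Pull the quantifiers to the front (each side's bound variable is not free in the other side):
  ∀q ∀n ∃y1 ((¬F(q) ∨ R(n)) ∧ ¬R(y1))

∀q ∀n ∃y1 ((¬F(q) ∨ R(n)) ∧ ¬R(y1))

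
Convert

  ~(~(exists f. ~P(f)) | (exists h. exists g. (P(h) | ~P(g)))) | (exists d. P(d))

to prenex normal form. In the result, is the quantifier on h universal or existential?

Push ¬ through the quantifiers and connectives to reach negation normal form:
  (exists f. ~P(f)) & (forall h. forall g. (~P(h) & P(g))) | (exists d. P(d))
Finally move all quantifiers to the prefix:
  exists f. forall h. forall g. exists d. (~P(f) & ~P(h) & P(g) | P(d))
The quantifier exists h sits under an odd number of negations, so it flips to forall h.

universal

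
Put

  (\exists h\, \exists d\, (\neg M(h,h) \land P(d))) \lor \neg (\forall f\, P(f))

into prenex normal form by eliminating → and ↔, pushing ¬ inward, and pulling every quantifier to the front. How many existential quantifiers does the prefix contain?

Move each ¬ inward, flipping quantifiers it crosses:
  (\exists h\, \exists d\, (\neg M(h,h) \land P(d))) \lor (\exists f\, \neg P(f))
Pull the quantifiers to the front (each side's bound variable is not free in the other side):
  \exists h\, \exists d\, \exists f\, (\neg M(h,h) \land P(d) \lor \neg P(f))
The prefix is \exists h \exists d \exists f: 0 universal, 3 existential.

3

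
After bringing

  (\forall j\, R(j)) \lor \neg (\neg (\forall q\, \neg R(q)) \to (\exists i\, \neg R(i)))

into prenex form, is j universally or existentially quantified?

universal

Eliminate → and ↔ using ¬ and ∨.
  (\forall j\, R(j)) \lor \neg (\neg \neg (\forall q\, \neg R(q)) \lor (\exists i\, \neg R(i)))
Move each ¬ inward, flipping quantifiers it crosses:
  (\forall j\, R(j)) \lor (\exists q\, R(q)) \land (\forall i\, R(i))
All bound variables are already distinct, so no renaming is needed.
Finally move all quantifiers to the prefix:
  \forall j\, \exists q\, \forall i\, (R(j) \lor R(q) \land R(i))
The quantifier \forall j sits under an even number of negations (counting the antecedent side of each →), so it remains universal.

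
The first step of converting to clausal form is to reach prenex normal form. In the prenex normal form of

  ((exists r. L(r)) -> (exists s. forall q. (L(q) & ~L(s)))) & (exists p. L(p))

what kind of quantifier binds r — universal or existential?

universal

Rewrite implications/biconditionals: A → B as ¬A ∨ B.
  (~(exists r. L(r)) | (exists s. forall q. (L(q) & ~L(s)))) & (exists p. L(p))
Push ¬ through the quantifiers and connectives to reach negation normal form:
  ((forall r. ~L(r)) | (exists s. forall q. (L(q) & ~L(s)))) & (exists p. L(p))
Extract every quantifier outward, since the variables are now distinct and don't occur free across branches:
  forall r. exists s. forall q. exists p. ((~L(r) | L(q) & ~L(s)) & L(p))
The quantifier exists r sits under an odd number of negations (counting the antecedent side of each →), so it flips to forall r.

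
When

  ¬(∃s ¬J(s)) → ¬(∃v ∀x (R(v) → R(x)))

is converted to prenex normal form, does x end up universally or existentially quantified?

existential

Rewrite implications/biconditionals: A → B as ¬A ∨ B.
  ¬¬(∃s ¬J(s)) ∨ ¬(∃v ∀x (¬R(v) ∨ R(x)))
Move each ¬ inward, flipping quantifiers it crosses:
  (∃s ¬J(s)) ∨ (∀v ∃x (R(v) ∧ ¬R(x)))
All bound variables are already distinct, so no renaming is needed.
Pull the quantifiers to the front (each side's bound variable is not free in the other side):
  ∃s ∀v ∃x (¬J(s) ∨ R(v) ∧ ¬R(x))
The quantifier ∀x sits under an odd number of negations (counting the antecedent side of each →), so it flips to ∃x.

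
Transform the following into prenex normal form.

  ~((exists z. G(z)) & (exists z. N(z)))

Drive negations inward (¬∀x A ≡ ∃x ¬A, ¬∃x A ≡ ∀x ¬A, De Morgan for ∧/∨):
  (forall z. ~G(z)) | (forall z. ~N(z))
Give each quantifier a distinct variable: z↦s.
  (forall z. ~G(z)) | (forall s. ~N(s))
Extract every quantifier outward, since the variables are now distinct and don't occur free across branches:
  forall z. forall s. (~G(z) | ~N(s))

forall z. forall s. (~G(z) | ~N(s))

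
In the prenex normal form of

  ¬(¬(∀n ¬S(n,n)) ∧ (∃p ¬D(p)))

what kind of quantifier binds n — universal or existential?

Move each ¬ inward, flipping quantifiers it crosses:
  (∀n ¬S(n,n)) ∨ (∀p D(p))
Pull the quantifiers to the front (each side's bound variable is not free in the other side):
  ∀n ∀p (¬S(n,n) ∨ D(p))
The quantifier ∀n sits under an even number of negations, so it remains universal.

universal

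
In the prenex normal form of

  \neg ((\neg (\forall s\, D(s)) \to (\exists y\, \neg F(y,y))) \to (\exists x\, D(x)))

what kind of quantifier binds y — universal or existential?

existential

First replace A → B with ¬A ∨ B.
  \neg (\neg (\neg \neg (\forall s\, D(s)) \lor (\exists y\, \neg F(y,y))) \lor (\exists x\, D(x)))
Push ¬ through the quantifiers and connectives to reach negation normal form:
  ((\forall s\, D(s)) \lor (\exists y\, \neg F(y,y))) \land (\forall x\, \neg D(x))
All bound variables are already distinct, so no renaming is needed.
Finally move all quantifiers to the prefix:
  \forall s\, \exists y\, \forall x\, ((D(s) \lor \neg F(y,y)) \land \neg D(x))
The quantifier \exists y sits under an even number of negations (counting the antecedent side of each →), so it remains existential.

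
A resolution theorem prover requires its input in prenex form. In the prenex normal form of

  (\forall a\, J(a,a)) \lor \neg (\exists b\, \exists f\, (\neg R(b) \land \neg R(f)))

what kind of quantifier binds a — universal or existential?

Move each ¬ inward, flipping quantifiers it crosses:
  (\forall a\, J(a,a)) \lor (\forall b\, \forall f\, (R(b) \lor R(f)))
All bound variables are already distinct, so no renaming is needed.
Pull the quantifiers to the front (each side's bound variable is not free in the other side):
  \forall a\, \forall b\, \forall f\, (J(a,a) \lor R(b) \lor R(f))
The quantifier \forall a sits under an even number of negations, so it remains universal.

universal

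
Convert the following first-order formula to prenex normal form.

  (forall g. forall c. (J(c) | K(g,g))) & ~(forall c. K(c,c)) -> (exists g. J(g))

Eliminate → and ↔ using ¬ and ∨.
  ~((forall g. forall c. (J(c) | K(g,g))) & ~(forall c. K(c,c))) | (exists g. J(g))
Move each ¬ inward, flipping quantifiers it crosses:
  (exists g. exists c. (~J(c) & ~K(g,g))) | (forall c. K(c,c)) | (exists g. J(g))
Standardize variables apart so no two quantifiers bind the same name: c↦w, g↦y1.
  (exists g. exists c. (~J(c) & ~K(g,g))) | (forall w. K(w,w)) | (exists y1. J(y1))
Extract every quantifier outward, since the variables are now distinct and don't occur free across branches:
  exists g. exists c. forall w. exists y1. (~J(c) & ~K(g,g) | K(w,w) | J(y1))

exists g. exists c. forall w. exists y1. (~J(c) & ~K(g,g) | K(w,w) | J(y1))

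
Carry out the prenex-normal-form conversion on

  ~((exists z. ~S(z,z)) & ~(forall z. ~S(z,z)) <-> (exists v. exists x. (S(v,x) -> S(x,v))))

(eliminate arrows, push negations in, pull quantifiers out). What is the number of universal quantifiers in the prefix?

4

First replace A → B with ¬A ∨ B; A ↔ B as (¬A ∨ B) ∧ (¬B ∨ A).
  ~((~((exists z. ~S(z,z)) & ~(forall z. ~S(z,z))) | (exists v. exists x. (~S(v,x) | S(x,v)))) & (~(exists v. exists x. (~S(v,x) | S(x,v))) | (exists z. ~S(z,z)) & ~(forall z. ~S(z,z))))
Move each ¬ inward, flipping quantifiers it crosses:
  (exists z. ~S(z,z)) & (exists z. S(z,z)) & (forall v. forall x. (S(v,x) & ~S(x,v))) | (exists v. exists x. (~S(v,x) | S(x,v))) & ((forall z. S(z,z)) | (forall z. ~S(z,z)))
Standardize variables apart so no two quantifiers bind the same name: z↦r, v↦y, x↦z1, z↦t, z↦q.
  (exists z. ~S(z,z)) & (exists r. S(r,r)) & (forall v. forall x. (S(v,x) & ~S(x,v))) | (exists y. exists z1. (~S(y,z1) | S(z1,y))) & ((forall t. S(t,t)) | (forall q. ~S(q,q)))
Pull the quantifiers to the front (each side's bound variable is not free in the other side):
  exists z. exists r. forall v. forall x. exists y. exists z1. forall t. forall q. (~S(z,z) & S(r,r) & S(v,x) & ~S(x,v) | (~S(y,z1) | S(z1,y)) & (S(t,t) | ~S(q,q)))
The prefix is exists z exists r forall v forall x exists y exists z1 forall t forall q: 4 universal, 4 existential.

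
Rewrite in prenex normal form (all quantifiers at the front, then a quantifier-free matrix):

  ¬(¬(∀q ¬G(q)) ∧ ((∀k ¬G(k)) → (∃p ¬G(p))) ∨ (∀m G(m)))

First replace A → B with ¬A ∨ B.
  ¬(¬(∀q ¬G(q)) ∧ (¬(∀k ¬G(k)) ∨ (∃p ¬G(p))) ∨ (∀m G(m)))
Push ¬ through the quantifiers and connectives to reach negation normal form:
  ((∀q ¬G(q)) ∨ (∀k ¬G(k)) ∧ (∀p G(p))) ∧ (∃m ¬G(m))
All bound variables are already distinct, so no renaming is needed.
Finally move all quantifiers to the prefix:
  ∀q ∀k ∀p ∃m ((¬G(q) ∨ ¬G(k) ∧ G(p)) ∧ ¬G(m))

∀q ∀k ∀p ∃m ((¬G(q) ∨ ¬G(k) ∧ G(p)) ∧ ¬G(m))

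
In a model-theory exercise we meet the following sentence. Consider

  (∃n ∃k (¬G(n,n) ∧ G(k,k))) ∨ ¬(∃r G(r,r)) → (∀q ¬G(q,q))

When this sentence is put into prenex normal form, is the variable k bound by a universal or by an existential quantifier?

universal

Rewrite implications/biconditionals: A → B as ¬A ∨ B.
  ¬((∃n ∃k (¬G(n,n) ∧ G(k,k))) ∨ ¬(∃r G(r,r))) ∨ (∀q ¬G(q,q))
Drive negations inward (¬∀x A ≡ ∃x ¬A, ¬∃x A ≡ ∀x ¬A, De Morgan for ∧/∨):
  (∀n ∀k (G(n,n) ∨ ¬G(k,k))) ∧ (∃r G(r,r)) ∨ (∀q ¬G(q,q))
Pull the quantifiers to the front (each side's bound variable is not free in the other side):
  ∀n ∀k ∃r ∀q ((G(n,n) ∨ ¬G(k,k)) ∧ G(r,r) ∨ ¬G(q,q))
The quantifier ∃k sits under an odd number of negations (counting the antecedent side of each →), so it flips to ∀k.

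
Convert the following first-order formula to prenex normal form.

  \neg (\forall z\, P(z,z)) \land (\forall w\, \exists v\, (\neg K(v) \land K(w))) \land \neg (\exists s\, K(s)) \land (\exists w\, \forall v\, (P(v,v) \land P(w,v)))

\exists z\, \forall w\, \exists v\, \forall s\, \exists r\, \forall a\, (\neg P(z,z) \land \neg K(v) \land K(w) \land \neg K(s) \land P(a,a) \land P(r,a))

Drive negations inward (¬∀x A ≡ ∃x ¬A, ¬∃x A ≡ ∀x ¬A, De Morgan for ∧/∨):
  (\exists z\, \neg P(z,z)) \land (\forall w\, \exists v\, (\neg K(v) \land K(w))) \land (\forall s\, \neg K(s)) \land (\exists w\, \forall v\, (P(v,v) \land P(w,v)))
Rename bound variables to avoid capture: w↦r, v↦a.
  (\exists z\, \neg P(z,z)) \land (\forall w\, \exists v\, (\neg K(v) \land K(w))) \land (\forall s\, \neg K(s)) \land (\exists r\, \forall a\, (P(a,a) \land P(r,a)))
Pull the quantifiers to the front (each side's bound variable is not free in the other side):
  \exists z\, \forall w\, \exists v\, \forall s\, \exists r\, \forall a\, (\neg P(z,z) \land \neg K(v) \land K(w) \land \neg K(s) \land P(a,a) \land P(r,a))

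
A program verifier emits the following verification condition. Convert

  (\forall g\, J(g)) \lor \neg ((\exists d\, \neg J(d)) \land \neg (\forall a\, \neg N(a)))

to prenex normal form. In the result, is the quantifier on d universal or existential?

Move each ¬ inward, flipping quantifiers it crosses:
  (\forall g\, J(g)) \lor (\forall d\, J(d)) \lor (\forall a\, \neg N(a))
All bound variables are already distinct, so no renaming is needed.
Extract every quantifier outward, since the variables are now distinct and don't occur free across branches:
  \forall g\, \forall d\, \forall a\, (J(g) \lor J(d) \lor \neg N(a))
The quantifier \exists d sits under an odd number of negations, so it flips to \forall d.

universal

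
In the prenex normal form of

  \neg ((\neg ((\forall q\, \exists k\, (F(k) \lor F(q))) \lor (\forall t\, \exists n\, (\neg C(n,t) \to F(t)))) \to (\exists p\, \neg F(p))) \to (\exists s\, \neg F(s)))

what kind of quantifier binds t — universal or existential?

First replace A → B with ¬A ∨ B.
  \neg (\neg (\neg \neg ((\forall q\, \exists k\, (F(k) \lor F(q))) \lor (\forall t\, \exists n\, (\neg \neg C(n,t) \lor F(t)))) \lor (\exists p\, \neg F(p))) \lor (\exists s\, \neg F(s)))
Drive negations inward (¬∀x A ≡ ∃x ¬A, ¬∃x A ≡ ∀x ¬A, De Morgan for ∧/∨):
  ((\forall q\, \exists k\, (F(k) \lor F(q))) \lor (\forall t\, \exists n\, (C(n,t) \lor F(t))) \lor (\exists p\, \neg F(p))) \land (\forall s\, F(s))
All bound variables are already distinct, so no renaming is needed.
Extract every quantifier outward, since the variables are now distinct and don't occur free across branches:
  \forall q\, \exists k\, \forall t\, \exists n\, \exists p\, \forall s\, ((F(k) \lor F(q) \lor C(n,t) \lor F(t) \lor \neg F(p)) \land F(s))
The quantifier \forall t sits under an even number of negations (counting the antecedent side of each →), so it remains universal.

universal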